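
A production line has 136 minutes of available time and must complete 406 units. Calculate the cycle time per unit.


Formula: CT = Available Time / Number of Units
CT = 136 min / 406 units
CT = 0.33 min/unit

0.33 min/unit


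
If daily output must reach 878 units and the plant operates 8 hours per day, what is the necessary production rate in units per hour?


Formula: Production Rate = Daily Demand / Available Hours
Rate = 878 units/day / 8 hours/day
Rate = 109.8 units/hour

109.8 units/hour


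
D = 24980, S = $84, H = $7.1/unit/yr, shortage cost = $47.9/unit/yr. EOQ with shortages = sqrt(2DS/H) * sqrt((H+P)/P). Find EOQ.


Formula: EOQ* = sqrt(2DS/H) * sqrt((H+P)/P)
Base EOQ = sqrt(2*24980*84/7.1) = 768.81 units
Correction = sqrt((7.1+47.9)/47.9) = 1.07155
EOQ* = 768.81 * 1.07155 = 823.8 units

823.8 units


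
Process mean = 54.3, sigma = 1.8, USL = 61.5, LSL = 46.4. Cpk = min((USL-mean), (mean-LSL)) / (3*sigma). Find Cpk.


Cpu = (61.5 - 54.3) / (3 * 1.8) = 1.33
Cpl = (54.3 - 46.4) / (3 * 1.8) = 1.46
Cpk = min(1.33, 1.46) = 1.33

1.33


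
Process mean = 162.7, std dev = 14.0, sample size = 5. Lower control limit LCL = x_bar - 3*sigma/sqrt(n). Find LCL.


LCL = 162.7 - 3 * 14.0 / sqrt(5)

143.92


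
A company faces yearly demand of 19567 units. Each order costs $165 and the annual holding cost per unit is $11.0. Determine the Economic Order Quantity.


Formula: EOQ = sqrt(2 * D * S / H)
Numerator: 2 * 19567 * 165 = 6457110
2DS/H = 6457110 / 11.0 = 587010.0
EOQ = sqrt(587010.0) = 766.2 units

766.2 units


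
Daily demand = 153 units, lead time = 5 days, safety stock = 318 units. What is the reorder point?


Formula: ROP = (Daily Demand * Lead Time) + Safety Stock
Demand during lead time = 153 * 5 = 765 units
ROP = 765 + 318 = 1083 units

1083 units


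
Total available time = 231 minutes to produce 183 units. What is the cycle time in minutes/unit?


Formula: CT = Available Time / Number of Units
CT = 231 min / 183 units
CT = 1.26 min/unit

1.26 min/unit


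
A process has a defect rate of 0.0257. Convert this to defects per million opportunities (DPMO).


DPMO = defect_rate * 1000000 = 0.0257 * 1000000

25700


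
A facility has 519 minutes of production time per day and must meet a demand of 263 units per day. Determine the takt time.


Formula: Takt Time = Available Production Time / Customer Demand
Takt = 519 min/day / 263 units/day
Takt = 1.97 min/unit

1.97 min/unit


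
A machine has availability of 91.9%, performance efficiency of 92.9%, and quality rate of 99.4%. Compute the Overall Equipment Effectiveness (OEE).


Formula: OEE = Availability * Performance * Quality / 10000
A * P = 91.9% * 92.9% / 100 = 85.38%
OEE = 85.38% * 99.4% / 100 = 84.9%

84.9%


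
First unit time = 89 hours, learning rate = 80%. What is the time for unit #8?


Formula: T_n = T_1 * (learning_rate)^(log2(n)) where learning_rate = rate/100
Doublings = log2(8) = 3
T_n = 89 * 0.8^3
T_n = 89 * 0.512 = 45.6 hours

45.6 hours


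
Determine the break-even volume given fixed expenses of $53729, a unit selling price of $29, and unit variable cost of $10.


Formula: BEQ = Fixed Costs / (Price - Variable Cost)
Contribution margin = $29 - $10 = $19/unit
BEQ = ceil($53729 / $19/unit) = ceil(2827.84) = 2828 units

2828 units


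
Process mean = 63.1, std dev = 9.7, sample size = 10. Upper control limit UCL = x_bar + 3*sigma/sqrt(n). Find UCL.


UCL = 63.1 + 3 * 9.7 / sqrt(10)

72.3


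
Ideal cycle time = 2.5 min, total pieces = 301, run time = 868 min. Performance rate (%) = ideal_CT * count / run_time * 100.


Formula: Performance = (Ideal CT * Total Count) / Run Time * 100
Ideal output time = 2.5 * 301 = 752.5 min
Performance = 752.5 / 868 * 100 = 86.7%

86.7%


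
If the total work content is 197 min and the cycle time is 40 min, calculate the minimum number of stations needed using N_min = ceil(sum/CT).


Formula: N_min = ceil(Sum of Task Times / Cycle Time)
N_min = ceil(197 min / 40 min) = ceil(4.925)
N_min = 5 stations

5


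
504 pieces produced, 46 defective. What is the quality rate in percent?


Formula: Quality Rate = Good Pieces / Total Pieces * 100
Good pieces = 504 - 46 = 458
QR = 458 / 504 * 100 = 90.9%

90.9%


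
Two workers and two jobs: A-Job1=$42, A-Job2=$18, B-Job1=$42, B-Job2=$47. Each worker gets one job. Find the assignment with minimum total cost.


Option 1: A->1 + B->2 = $42 + $47 = $89
Option 2: A->2 + B->1 = $18 + $42 = $60
Min cost = min($89, $60) = $60

$60


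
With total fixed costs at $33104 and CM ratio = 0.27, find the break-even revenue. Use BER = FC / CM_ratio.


Formula: BER = Fixed Costs / Contribution Margin Ratio
BER = $33104 / 0.27
BER = $122607.41 (to the nearest cent)

$122607.41


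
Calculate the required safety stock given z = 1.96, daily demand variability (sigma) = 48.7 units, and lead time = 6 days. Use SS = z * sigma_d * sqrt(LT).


Formula: SS = z * sigma_d * sqrt(LT)
sqrt(LT) = sqrt(6) = 2.4495
SS = 1.96 * 48.7 * 2.4495
SS = 233.8 units

233.8 units


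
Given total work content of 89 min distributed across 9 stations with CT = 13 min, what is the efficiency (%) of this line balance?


Formula: Efficiency = Sum of Task Times / (N_stations * CT) * 100
Total station capacity = 9 stations * 13 min = 117 min
Efficiency = 89 / 117 * 100 = 76.1%

76.1%


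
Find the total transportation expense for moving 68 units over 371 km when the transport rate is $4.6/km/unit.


TC = dist * cost * units = 371 * 4.6 * 68 = $116048.80

$116048.80


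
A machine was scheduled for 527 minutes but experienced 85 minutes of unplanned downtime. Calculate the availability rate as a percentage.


Formula: Availability = (Planned Time - Downtime) / Planned Time * 100
Uptime = 527 - 85 = 442 min
Availability = 442 / 527 * 100 = 83.9%

83.9%


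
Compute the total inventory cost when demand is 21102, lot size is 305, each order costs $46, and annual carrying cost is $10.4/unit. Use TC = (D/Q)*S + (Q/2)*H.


TC = 21102/305 * 46 + 305/2 * 10.4

$4768.60


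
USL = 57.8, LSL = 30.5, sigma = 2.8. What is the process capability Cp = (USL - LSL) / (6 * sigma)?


Cp = (57.8 - 30.5) / (6 * 2.8)

1.63


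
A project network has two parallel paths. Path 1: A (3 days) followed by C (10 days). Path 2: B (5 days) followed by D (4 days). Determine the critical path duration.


Path 1 = 3 + 10 = 13 days
Path 2 = 5 + 4 = 9 days
Duration = max(13, 9) = 13 days

13 days


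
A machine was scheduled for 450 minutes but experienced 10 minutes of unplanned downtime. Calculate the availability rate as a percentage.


Formula: Availability = (Planned Time - Downtime) / Planned Time * 100
Uptime = 450 - 10 = 440 min
Availability = 440 / 450 * 100 = 97.8%

97.8%


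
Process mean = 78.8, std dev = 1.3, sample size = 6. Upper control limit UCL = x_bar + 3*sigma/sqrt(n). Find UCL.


UCL = 78.8 + 3 * 1.3 / sqrt(6)

80.39


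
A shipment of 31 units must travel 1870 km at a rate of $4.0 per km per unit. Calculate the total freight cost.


TC = dist * cost * units = 1870 * 4.0 * 31 = $231880.00

$231880.00


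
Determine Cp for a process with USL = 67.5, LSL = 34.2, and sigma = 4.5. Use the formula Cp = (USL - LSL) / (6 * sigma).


Cp = (67.5 - 34.2) / (6 * 4.5)

1.23


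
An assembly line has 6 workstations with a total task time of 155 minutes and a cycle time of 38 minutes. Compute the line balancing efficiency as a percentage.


Formula: Efficiency = Sum of Task Times / (N_stations * CT) * 100
Total station capacity = 6 stations * 38 min = 228 min
Efficiency = 155 / 228 * 100 = 68.0%

68.0%


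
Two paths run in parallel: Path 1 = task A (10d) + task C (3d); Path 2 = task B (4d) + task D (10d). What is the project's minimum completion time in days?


Path 1 = 10 + 3 = 13 days
Path 2 = 4 + 10 = 14 days
Duration = max(13, 14) = 14 days

14 days


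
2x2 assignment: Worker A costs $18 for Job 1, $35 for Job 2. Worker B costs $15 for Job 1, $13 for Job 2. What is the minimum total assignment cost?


Option 1: A->1 + B->2 = $18 + $13 = $31
Option 2: A->2 + B->1 = $35 + $15 = $50
Min cost = min($31, $50) = $31

$31


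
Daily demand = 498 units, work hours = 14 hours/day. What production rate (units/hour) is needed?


Formula: Production Rate = Daily Demand / Available Hours
Rate = 498 units/day / 14 hours/day
Rate = 35.6 units/hour

35.6 units/hour


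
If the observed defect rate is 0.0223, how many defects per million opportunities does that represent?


DPMO = defect_rate * 1000000 = 0.0223 * 1000000

22300


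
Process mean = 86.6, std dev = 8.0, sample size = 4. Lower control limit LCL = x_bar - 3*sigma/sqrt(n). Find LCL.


LCL = 86.6 - 3 * 8.0 / sqrt(4)

74.6


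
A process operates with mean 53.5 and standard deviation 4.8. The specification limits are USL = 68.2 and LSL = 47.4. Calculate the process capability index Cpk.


Cpu = (68.2 - 53.5) / (3 * 4.8) = 1.02
Cpl = (53.5 - 47.4) / (3 * 4.8) = 0.42
Cpk = min(1.02, 0.42) = 0.42

0.42


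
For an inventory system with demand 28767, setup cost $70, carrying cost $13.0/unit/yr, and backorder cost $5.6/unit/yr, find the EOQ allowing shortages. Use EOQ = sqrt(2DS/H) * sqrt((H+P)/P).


Formula: EOQ* = sqrt(2DS/H) * sqrt((H+P)/P)
Base EOQ = sqrt(2*28767*70/13.0) = 556.6 units
Correction = sqrt((13.0+5.6)/5.6) = 1.82248
EOQ* = 556.6 * 1.82248 = 1014.4 units

1014.4 units


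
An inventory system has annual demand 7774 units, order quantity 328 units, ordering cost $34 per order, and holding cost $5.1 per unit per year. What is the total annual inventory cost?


TC = 7774/328 * 34 + 328/2 * 5.1

$1642.24


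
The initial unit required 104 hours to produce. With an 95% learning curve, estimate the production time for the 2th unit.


Formula: T_n = T_1 * (learning_rate)^(log2(n)) where learning_rate = rate/100
Doublings = log2(2) = 1
T_n = 104 * 0.95^1
T_n = 104 * 0.95 = 98.8 hours

98.8 hours


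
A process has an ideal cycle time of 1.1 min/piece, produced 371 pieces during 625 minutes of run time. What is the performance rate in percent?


Formula: Performance = (Ideal CT * Total Count) / Run Time * 100
Ideal output time = 1.1 * 371 = 408.1 min
Performance = 408.1 / 625 * 100 = 65.3%

65.3%


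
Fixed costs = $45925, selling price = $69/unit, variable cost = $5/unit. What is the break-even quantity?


Formula: BEQ = Fixed Costs / (Price - Variable Cost)
Contribution margin = $69 - $5 = $64/unit
BEQ = ceil($45925 / $64/unit) = ceil(717.58) = 718 units

718 units


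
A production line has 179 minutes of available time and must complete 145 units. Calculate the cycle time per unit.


Formula: CT = Available Time / Number of Units
CT = 179 min / 145 units
CT = 1.23 min/unit

1.23 min/unit


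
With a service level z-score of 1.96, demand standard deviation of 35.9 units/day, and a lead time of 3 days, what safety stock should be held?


Formula: SS = z * sigma_d * sqrt(LT)
sqrt(LT) = sqrt(3) = 1.7321
SS = 1.96 * 35.9 * 1.7321
SS = 121.9 units

121.9 units


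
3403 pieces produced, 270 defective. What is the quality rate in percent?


Formula: Quality Rate = Good Pieces / Total Pieces * 100
Good pieces = 3403 - 270 = 3133
QR = 3133 / 3403 * 100 = 92.1%

92.1%


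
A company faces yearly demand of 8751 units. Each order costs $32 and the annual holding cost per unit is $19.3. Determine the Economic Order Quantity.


Formula: EOQ = sqrt(2 * D * S / H)
Numerator: 2 * 8751 * 32 = 560064
2DS/H = 560064 / 19.3 = 29018.9
EOQ = sqrt(29018.9) = 170.3 units

170.3 units


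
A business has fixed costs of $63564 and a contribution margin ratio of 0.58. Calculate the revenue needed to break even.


Formula: BER = Fixed Costs / Contribution Margin Ratio
BER = $63564 / 0.58
BER = $109593.10 (to the nearest cent)

$109593.10


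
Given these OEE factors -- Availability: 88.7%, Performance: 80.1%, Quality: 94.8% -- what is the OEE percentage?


Formula: OEE = Availability * Performance * Quality / 10000
A * P = 88.7% * 80.1% / 100 = 71.05%
OEE = 71.05% * 94.8% / 100 = 67.4%

67.4%


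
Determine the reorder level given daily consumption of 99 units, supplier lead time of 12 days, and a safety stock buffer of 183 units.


Formula: ROP = (Daily Demand * Lead Time) + Safety Stock
Demand during lead time = 99 * 12 = 1188 units
ROP = 1188 + 183 = 1371 units

1371 units


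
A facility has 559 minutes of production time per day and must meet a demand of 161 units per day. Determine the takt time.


Formula: Takt Time = Available Production Time / Customer Demand
Takt = 559 min/day / 161 units/day
Takt = 3.47 min/unit

3.47 min/unit


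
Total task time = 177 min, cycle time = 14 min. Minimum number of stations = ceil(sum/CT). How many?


Formula: N_min = ceil(Sum of Task Times / Cycle Time)
N_min = ceil(177 min / 14 min) = ceil(12.6429)
N_min = 13 stations

13


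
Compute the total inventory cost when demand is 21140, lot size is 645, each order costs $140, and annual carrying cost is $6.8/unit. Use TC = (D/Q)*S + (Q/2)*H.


TC = 21140/645 * 140 + 645/2 * 6.8

$6781.53


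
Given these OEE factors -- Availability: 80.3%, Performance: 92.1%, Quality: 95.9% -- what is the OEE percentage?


Formula: OEE = Availability * Performance * Quality / 10000
A * P = 80.3% * 92.1% / 100 = 73.96%
OEE = 73.96% * 95.9% / 100 = 70.9%

70.9%


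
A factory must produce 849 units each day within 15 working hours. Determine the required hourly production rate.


Formula: Production Rate = Daily Demand / Available Hours
Rate = 849 units/day / 15 hours/day
Rate = 56.6 units/hour

56.6 units/hour


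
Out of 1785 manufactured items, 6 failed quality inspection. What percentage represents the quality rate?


Formula: Quality Rate = Good Pieces / Total Pieces * 100
Good pieces = 1785 - 6 = 1779
QR = 1779 / 1785 * 100 = 99.7%

99.7%


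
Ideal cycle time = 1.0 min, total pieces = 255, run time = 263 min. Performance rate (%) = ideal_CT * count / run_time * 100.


Formula: Performance = (Ideal CT * Total Count) / Run Time * 100
Ideal output time = 1.0 * 255 = 255.0 min
Performance = 255.0 / 263 * 100 = 97.0%

97.0%


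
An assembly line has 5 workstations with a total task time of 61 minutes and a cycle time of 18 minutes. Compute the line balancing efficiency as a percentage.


Formula: Efficiency = Sum of Task Times / (N_stations * CT) * 100
Total station capacity = 5 stations * 18 min = 90 min
Efficiency = 61 / 90 * 100 = 67.8%

67.8%


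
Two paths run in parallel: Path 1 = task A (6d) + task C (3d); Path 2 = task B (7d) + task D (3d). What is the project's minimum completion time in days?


Path 1 = 6 + 3 = 9 days
Path 2 = 7 + 3 = 10 days
Duration = max(9, 10) = 10 days

10 days


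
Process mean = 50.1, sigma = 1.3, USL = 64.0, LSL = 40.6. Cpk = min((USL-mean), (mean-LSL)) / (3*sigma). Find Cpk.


Cpu = (64.0 - 50.1) / (3 * 1.3) = 3.56
Cpl = (50.1 - 40.6) / (3 * 1.3) = 2.44
Cpk = min(3.56, 2.44) = 2.44

2.44


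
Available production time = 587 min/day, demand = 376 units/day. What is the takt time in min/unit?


Formula: Takt Time = Available Production Time / Customer Demand
Takt = 587 min/day / 376 units/day
Takt = 1.56 min/unit

1.56 min/unit


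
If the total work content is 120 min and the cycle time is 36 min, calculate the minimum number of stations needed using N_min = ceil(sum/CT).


Formula: N_min = ceil(Sum of Task Times / Cycle Time)
N_min = ceil(120 min / 36 min) = ceil(3.3333)
N_min = 4 stations

4


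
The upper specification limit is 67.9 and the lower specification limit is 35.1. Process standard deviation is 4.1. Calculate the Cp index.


Cp = (67.9 - 35.1) / (6 * 4.1)

1.33


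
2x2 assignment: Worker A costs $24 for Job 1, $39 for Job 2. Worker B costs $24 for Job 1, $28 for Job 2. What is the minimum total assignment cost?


Option 1: A->1 + B->2 = $24 + $28 = $52
Option 2: A->2 + B->1 = $39 + $24 = $63
Min cost = min($52, $63) = $52

$52


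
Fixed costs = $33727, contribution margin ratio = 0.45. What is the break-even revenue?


Formula: BER = Fixed Costs / Contribution Margin Ratio
BER = $33727 / 0.45
BER = $74948.89 (to the nearest cent)

$74948.89


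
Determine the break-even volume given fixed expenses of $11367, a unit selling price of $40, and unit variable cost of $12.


Formula: BEQ = Fixed Costs / (Price - Variable Cost)
Contribution margin = $40 - $12 = $28/unit
BEQ = ceil($11367 / $28/unit) = ceil(405.96) = 406 units

406 units


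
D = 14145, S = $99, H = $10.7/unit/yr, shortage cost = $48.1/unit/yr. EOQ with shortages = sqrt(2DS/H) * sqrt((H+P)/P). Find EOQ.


Formula: EOQ* = sqrt(2DS/H) * sqrt((H+P)/P)
Base EOQ = sqrt(2*14145*99/10.7) = 511.61 units
Correction = sqrt((10.7+48.1)/48.1) = 1.10565
EOQ* = 511.61 * 1.10565 = 565.7 units

565.7 units


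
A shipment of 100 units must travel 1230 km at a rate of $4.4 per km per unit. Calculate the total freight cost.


TC = dist * cost * units = 1230 * 4.4 * 100 = $541200.00

$541200.00


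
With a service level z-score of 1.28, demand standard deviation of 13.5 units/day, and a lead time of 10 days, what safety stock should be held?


Formula: SS = z * sigma_d * sqrt(LT)
sqrt(LT) = sqrt(10) = 3.1623
SS = 1.28 * 13.5 * 3.1623
SS = 54.6 units

54.6 units


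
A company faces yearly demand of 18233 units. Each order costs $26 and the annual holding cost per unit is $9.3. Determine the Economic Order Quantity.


Formula: EOQ = sqrt(2 * D * S / H)
Numerator: 2 * 18233 * 26 = 948116
2DS/H = 948116 / 9.3 = 101948.0
EOQ = sqrt(101948.0) = 319.3 units

319.3 units


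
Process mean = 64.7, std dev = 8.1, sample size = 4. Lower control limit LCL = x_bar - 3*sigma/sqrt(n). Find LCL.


LCL = 64.7 - 3 * 8.1 / sqrt(4)

52.55


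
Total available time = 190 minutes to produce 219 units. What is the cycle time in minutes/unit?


Formula: CT = Available Time / Number of Units
CT = 190 min / 219 units
CT = 0.87 min/unit

0.87 min/unit


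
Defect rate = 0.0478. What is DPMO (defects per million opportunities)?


DPMO = defect_rate * 1000000 = 0.0478 * 1000000

47800


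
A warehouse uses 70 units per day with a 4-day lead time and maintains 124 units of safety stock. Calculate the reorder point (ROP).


Formula: ROP = (Daily Demand * Lead Time) + Safety Stock
Demand during lead time = 70 * 4 = 280 units
ROP = 280 + 124 = 404 units

404 units


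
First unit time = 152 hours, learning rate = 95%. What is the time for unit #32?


Formula: T_n = T_1 * (learning_rate)^(log2(n)) where learning_rate = rate/100
Doublings = log2(32) = 5
T_n = 152 * 0.95^5
T_n = 152 * 0.7738 = 117.6 hours

117.6 hours


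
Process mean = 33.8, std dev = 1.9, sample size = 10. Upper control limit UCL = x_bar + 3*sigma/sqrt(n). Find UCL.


UCL = 33.8 + 3 * 1.9 / sqrt(10)

35.6


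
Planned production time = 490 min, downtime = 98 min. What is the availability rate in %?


Formula: Availability = (Planned Time - Downtime) / Planned Time * 100
Uptime = 490 - 98 = 392 min
Availability = 392 / 490 * 100 = 80.0%

80.0%


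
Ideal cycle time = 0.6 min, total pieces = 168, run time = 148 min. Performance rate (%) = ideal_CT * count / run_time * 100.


Formula: Performance = (Ideal CT * Total Count) / Run Time * 100
Ideal output time = 0.6 * 168 = 100.8 min
Performance = 100.8 / 148 * 100 = 68.1%

68.1%


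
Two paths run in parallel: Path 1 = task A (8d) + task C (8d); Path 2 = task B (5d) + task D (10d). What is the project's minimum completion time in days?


Path 1 = 8 + 8 = 16 days
Path 2 = 5 + 10 = 15 days
Duration = max(16, 15) = 16 days

16 days


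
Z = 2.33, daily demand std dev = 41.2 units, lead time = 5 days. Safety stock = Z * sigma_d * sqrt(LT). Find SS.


Formula: SS = z * sigma_d * sqrt(LT)
sqrt(LT) = sqrt(5) = 2.2361
SS = 2.33 * 41.2 * 2.2361
SS = 214.7 units

214.7 units


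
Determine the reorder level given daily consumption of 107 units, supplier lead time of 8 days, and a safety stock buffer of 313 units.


Formula: ROP = (Daily Demand * Lead Time) + Safety Stock
Demand during lead time = 107 * 8 = 856 units
ROP = 856 + 313 = 1169 units

1169 units


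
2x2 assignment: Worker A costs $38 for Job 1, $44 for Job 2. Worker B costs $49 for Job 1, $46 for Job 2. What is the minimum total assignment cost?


Option 1: A->1 + B->2 = $38 + $46 = $84
Option 2: A->2 + B->1 = $44 + $49 = $93
Min cost = min($84, $93) = $84

$84


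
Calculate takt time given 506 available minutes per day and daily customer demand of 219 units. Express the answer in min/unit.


Formula: Takt Time = Available Production Time / Customer Demand
Takt = 506 min/day / 219 units/day
Takt = 2.31 min/unit

2.31 min/unit


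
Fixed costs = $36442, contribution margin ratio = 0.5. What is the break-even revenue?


Formula: BER = Fixed Costs / Contribution Margin Ratio
BER = $36442 / 0.5
BER = $72884.00 (to the nearest cent)

$72884.00


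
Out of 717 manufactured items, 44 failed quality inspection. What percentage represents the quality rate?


Formula: Quality Rate = Good Pieces / Total Pieces * 100
Good pieces = 717 - 44 = 673
QR = 673 / 717 * 100 = 93.9%

93.9%


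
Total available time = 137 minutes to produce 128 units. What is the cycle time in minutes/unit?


Formula: CT = Available Time / Number of Units
CT = 137 min / 128 units
CT = 1.07 min/unit

1.07 min/unit


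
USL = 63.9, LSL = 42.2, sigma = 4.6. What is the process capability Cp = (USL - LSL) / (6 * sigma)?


Cp = (63.9 - 42.2) / (6 * 4.6)

0.79


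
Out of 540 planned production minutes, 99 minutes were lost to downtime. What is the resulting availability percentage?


Formula: Availability = (Planned Time - Downtime) / Planned Time * 100
Uptime = 540 - 99 = 441 min
Availability = 441 / 540 * 100 = 81.7%

81.7%


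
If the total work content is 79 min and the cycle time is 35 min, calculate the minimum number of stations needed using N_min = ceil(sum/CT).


Formula: N_min = ceil(Sum of Task Times / Cycle Time)
N_min = ceil(79 min / 35 min) = ceil(2.2571)
N_min = 3 stations

3


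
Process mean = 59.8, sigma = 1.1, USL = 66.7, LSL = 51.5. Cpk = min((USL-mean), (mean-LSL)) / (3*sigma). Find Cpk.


Cpu = (66.7 - 59.8) / (3 * 1.1) = 2.09
Cpl = (59.8 - 51.5) / (3 * 1.1) = 2.52
Cpk = min(2.09, 2.52) = 2.09

2.09


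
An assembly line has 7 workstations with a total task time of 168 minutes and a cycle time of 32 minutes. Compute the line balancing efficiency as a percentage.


Formula: Efficiency = Sum of Task Times / (N_stations * CT) * 100
Total station capacity = 7 stations * 32 min = 224 min
Efficiency = 168 / 224 * 100 = 75.0%

75.0%


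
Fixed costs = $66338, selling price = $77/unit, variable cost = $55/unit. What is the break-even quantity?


Formula: BEQ = Fixed Costs / (Price - Variable Cost)
Contribution margin = $77 - $55 = $22/unit
BEQ = ceil($66338 / $22/unit) = ceil(3015.36) = 3016 units

3016 units


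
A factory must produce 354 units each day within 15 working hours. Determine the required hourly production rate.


Formula: Production Rate = Daily Demand / Available Hours
Rate = 354 units/day / 15 hours/day
Rate = 23.6 units/hour

23.6 units/hour


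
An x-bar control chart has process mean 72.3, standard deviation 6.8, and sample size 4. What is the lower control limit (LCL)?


LCL = 72.3 - 3 * 6.8 / sqrt(4)

62.1


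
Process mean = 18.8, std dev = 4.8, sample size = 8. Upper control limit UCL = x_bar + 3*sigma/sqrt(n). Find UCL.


UCL = 18.8 + 3 * 4.8 / sqrt(8)

23.89


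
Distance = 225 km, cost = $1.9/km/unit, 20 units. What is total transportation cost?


TC = dist * cost * units = 225 * 1.9 * 20 = $8550.00

$8550.00


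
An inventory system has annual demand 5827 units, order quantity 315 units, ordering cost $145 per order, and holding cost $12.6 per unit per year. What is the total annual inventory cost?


TC = 5827/315 * 145 + 315/2 * 12.6

$4666.77


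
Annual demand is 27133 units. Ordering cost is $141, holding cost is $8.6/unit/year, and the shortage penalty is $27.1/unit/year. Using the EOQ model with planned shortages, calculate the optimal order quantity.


Formula: EOQ* = sqrt(2DS/H) * sqrt((H+P)/P)
Base EOQ = sqrt(2*27133*141/8.6) = 943.24 units
Correction = sqrt((8.6+27.1)/27.1) = 1.14776
EOQ* = 943.24 * 1.14776 = 1082.6 units

1082.6 units


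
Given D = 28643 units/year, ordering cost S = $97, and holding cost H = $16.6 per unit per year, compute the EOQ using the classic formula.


Formula: EOQ = sqrt(2 * D * S / H)
Numerator: 2 * 28643 * 97 = 5556742
2DS/H = 5556742 / 16.6 = 334743.5
EOQ = sqrt(334743.5) = 578.6 units

578.6 units


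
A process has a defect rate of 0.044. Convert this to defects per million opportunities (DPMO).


DPMO = defect_rate * 1000000 = 0.044 * 1000000

44000


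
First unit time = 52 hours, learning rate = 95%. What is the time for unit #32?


Formula: T_n = T_1 * (learning_rate)^(log2(n)) where learning_rate = rate/100
Doublings = log2(32) = 5
T_n = 52 * 0.95^5
T_n = 52 * 0.7738 = 40.2 hours

40.2 hours


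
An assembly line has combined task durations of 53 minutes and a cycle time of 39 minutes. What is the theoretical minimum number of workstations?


Formula: N_min = ceil(Sum of Task Times / Cycle Time)
N_min = ceil(53 min / 39 min) = ceil(1.359)
N_min = 2 stations

2


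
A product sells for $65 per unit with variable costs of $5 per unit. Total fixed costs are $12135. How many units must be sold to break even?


Formula: BEQ = Fixed Costs / (Price - Variable Cost)
Contribution margin = $65 - $5 = $60/unit
BEQ = ceil($12135 / $60/unit) = ceil(202.25) = 203 units

203 units


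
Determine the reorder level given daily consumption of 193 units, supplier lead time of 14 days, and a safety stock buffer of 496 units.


Formula: ROP = (Daily Demand * Lead Time) + Safety Stock
Demand during lead time = 193 * 14 = 2702 units
ROP = 2702 + 496 = 3198 units

3198 units


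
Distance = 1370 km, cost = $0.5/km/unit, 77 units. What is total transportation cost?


TC = dist * cost * units = 1370 * 0.5 * 77 = $52745.00

$52745.00


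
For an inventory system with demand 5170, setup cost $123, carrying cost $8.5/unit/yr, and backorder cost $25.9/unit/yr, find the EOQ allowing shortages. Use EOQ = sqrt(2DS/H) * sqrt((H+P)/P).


Formula: EOQ* = sqrt(2DS/H) * sqrt((H+P)/P)
Base EOQ = sqrt(2*5170*123/8.5) = 386.82 units
Correction = sqrt((8.5+25.9)/25.9) = 1.15247
EOQ* = 386.82 * 1.15247 = 445.8 units

445.8 units


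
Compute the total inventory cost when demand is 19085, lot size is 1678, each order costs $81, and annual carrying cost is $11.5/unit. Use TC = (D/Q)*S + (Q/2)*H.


TC = 19085/1678 * 81 + 1678/2 * 11.5

$10569.77


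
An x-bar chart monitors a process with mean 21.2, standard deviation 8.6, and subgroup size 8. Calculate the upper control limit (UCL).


UCL = 21.2 + 3 * 8.6 / sqrt(8)

30.32


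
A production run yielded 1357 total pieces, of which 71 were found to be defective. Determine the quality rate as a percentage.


Formula: Quality Rate = Good Pieces / Total Pieces * 100
Good pieces = 1357 - 71 = 1286
QR = 1286 / 1357 * 100 = 94.8%

94.8%


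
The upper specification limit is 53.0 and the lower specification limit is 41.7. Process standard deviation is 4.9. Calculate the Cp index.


Cp = (53.0 - 41.7) / (6 * 4.9)

0.38


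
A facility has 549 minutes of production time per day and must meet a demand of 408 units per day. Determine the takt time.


Formula: Takt Time = Available Production Time / Customer Demand
Takt = 549 min/day / 408 units/day
Takt = 1.35 min/unit

1.35 min/unit


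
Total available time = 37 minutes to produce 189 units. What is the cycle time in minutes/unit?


Formula: CT = Available Time / Number of Units
CT = 37 min / 189 units
CT = 0.2 min/unit

0.2 min/unit


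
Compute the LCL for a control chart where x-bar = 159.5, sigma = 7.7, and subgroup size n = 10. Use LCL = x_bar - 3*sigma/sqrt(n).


LCL = 159.5 - 3 * 7.7 / sqrt(10)

152.2


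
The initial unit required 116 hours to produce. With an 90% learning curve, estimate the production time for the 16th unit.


Formula: T_n = T_1 * (learning_rate)^(log2(n)) where learning_rate = rate/100
Doublings = log2(16) = 4
T_n = 116 * 0.9^4
T_n = 116 * 0.6561 = 76.1 hours

76.1 hours


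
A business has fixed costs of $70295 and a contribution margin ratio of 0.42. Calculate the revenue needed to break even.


Formula: BER = Fixed Costs / Contribution Margin Ratio
BER = $70295 / 0.42
BER = $167369.05 (to the nearest cent)

$167369.05


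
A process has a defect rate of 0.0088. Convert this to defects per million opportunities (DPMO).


DPMO = defect_rate * 1000000 = 0.0088 * 1000000

8800


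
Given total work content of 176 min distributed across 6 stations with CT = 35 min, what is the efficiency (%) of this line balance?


Formula: Efficiency = Sum of Task Times / (N_stations * CT) * 100
Total station capacity = 6 stations * 35 min = 210 min
Efficiency = 176 / 210 * 100 = 83.8%

83.8%


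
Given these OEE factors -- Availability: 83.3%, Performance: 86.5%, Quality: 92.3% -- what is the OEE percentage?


Formula: OEE = Availability * Performance * Quality / 10000
A * P = 83.3% * 86.5% / 100 = 72.05%
OEE = 72.05% * 92.3% / 100 = 66.5%

66.5%


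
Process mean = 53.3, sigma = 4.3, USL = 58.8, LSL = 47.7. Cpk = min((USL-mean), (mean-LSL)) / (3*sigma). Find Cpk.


Cpu = (58.8 - 53.3) / (3 * 4.3) = 0.43
Cpl = (53.3 - 47.7) / (3 * 4.3) = 0.43
Cpk = min(0.43, 0.43) = 0.43

0.43


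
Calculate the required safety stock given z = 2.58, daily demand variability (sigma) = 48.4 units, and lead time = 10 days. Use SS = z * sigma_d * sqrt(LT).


Formula: SS = z * sigma_d * sqrt(LT)
sqrt(LT) = sqrt(10) = 3.1623
SS = 2.58 * 48.4 * 3.1623
SS = 394.9 units

394.9 units


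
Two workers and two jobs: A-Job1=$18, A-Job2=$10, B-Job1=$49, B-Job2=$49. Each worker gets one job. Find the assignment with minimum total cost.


Option 1: A->1 + B->2 = $18 + $49 = $67
Option 2: A->2 + B->1 = $10 + $49 = $59
Min cost = min($67, $59) = $59

$59


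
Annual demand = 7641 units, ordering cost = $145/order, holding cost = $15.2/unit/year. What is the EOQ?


Formula: EOQ = sqrt(2 * D * S / H)
Numerator: 2 * 7641 * 145 = 2215890
2DS/H = 2215890 / 15.2 = 145782.2
EOQ = sqrt(145782.2) = 381.8 units

381.8 units


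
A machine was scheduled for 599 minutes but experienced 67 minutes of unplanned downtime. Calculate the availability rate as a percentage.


Formula: Availability = (Planned Time - Downtime) / Planned Time * 100
Uptime = 599 - 67 = 532 min
Availability = 532 / 599 * 100 = 88.8%

88.8%


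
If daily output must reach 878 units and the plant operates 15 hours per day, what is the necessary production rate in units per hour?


Formula: Production Rate = Daily Demand / Available Hours
Rate = 878 units/day / 15 hours/day
Rate = 58.5 units/hour

58.5 units/hour


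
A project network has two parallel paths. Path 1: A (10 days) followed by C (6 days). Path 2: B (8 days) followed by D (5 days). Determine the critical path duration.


Path 1 = 10 + 6 = 16 days
Path 2 = 8 + 5 = 13 days
Duration = max(16, 13) = 16 days

16 days


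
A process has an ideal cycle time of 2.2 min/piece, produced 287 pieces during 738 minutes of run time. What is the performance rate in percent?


Formula: Performance = (Ideal CT * Total Count) / Run Time * 100
Ideal output time = 2.2 * 287 = 631.4 min
Performance = 631.4 / 738 * 100 = 85.6%

85.6%


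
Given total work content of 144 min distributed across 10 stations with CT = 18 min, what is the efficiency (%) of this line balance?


Formula: Efficiency = Sum of Task Times / (N_stations * CT) * 100
Total station capacity = 10 stations * 18 min = 180 min
Efficiency = 144 / 180 * 100 = 80.0%

80.0%


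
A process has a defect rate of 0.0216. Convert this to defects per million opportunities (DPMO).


DPMO = defect_rate * 1000000 = 0.0216 * 1000000

21600


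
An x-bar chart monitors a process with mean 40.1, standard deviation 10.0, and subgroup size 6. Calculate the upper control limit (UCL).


UCL = 40.1 + 3 * 10.0 / sqrt(6)

52.35


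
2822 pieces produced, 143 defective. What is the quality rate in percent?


Formula: Quality Rate = Good Pieces / Total Pieces * 100
Good pieces = 2822 - 143 = 2679
QR = 2679 / 2822 * 100 = 94.9%

94.9%


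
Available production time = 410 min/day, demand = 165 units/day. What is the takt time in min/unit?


Formula: Takt Time = Available Production Time / Customer Demand
Takt = 410 min/day / 165 units/day
Takt = 2.48 min/unit

2.48 min/unit


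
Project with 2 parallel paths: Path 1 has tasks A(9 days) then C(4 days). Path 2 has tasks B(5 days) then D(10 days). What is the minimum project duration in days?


Path 1 = 9 + 4 = 13 days
Path 2 = 5 + 10 = 15 days
Duration = max(13, 15) = 15 days

15 days


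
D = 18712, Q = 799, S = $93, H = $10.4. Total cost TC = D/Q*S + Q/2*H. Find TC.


TC = 18712/799 * 93 + 799/2 * 10.4

$6332.79


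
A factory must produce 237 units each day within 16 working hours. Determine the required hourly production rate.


Formula: Production Rate = Daily Demand / Available Hours
Rate = 237 units/day / 16 hours/day
Rate = 14.8 units/hour

14.8 units/hour


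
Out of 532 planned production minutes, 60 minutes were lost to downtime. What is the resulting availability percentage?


Formula: Availability = (Planned Time - Downtime) / Planned Time * 100
Uptime = 532 - 60 = 472 min
Availability = 472 / 532 * 100 = 88.7%

88.7%


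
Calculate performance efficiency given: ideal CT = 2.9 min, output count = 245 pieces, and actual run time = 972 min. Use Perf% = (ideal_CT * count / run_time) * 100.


Formula: Performance = (Ideal CT * Total Count) / Run Time * 100
Ideal output time = 2.9 * 245 = 710.5 min
Performance = 710.5 / 972 * 100 = 73.1%

73.1%


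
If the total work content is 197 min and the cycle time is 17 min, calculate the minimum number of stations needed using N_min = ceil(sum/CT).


Formula: N_min = ceil(Sum of Task Times / Cycle Time)
N_min = ceil(197 min / 17 min) = ceil(11.5882)
N_min = 12 stations

12


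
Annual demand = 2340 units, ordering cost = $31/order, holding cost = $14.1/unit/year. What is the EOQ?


Formula: EOQ = sqrt(2 * D * S / H)
Numerator: 2 * 2340 * 31 = 145080
2DS/H = 145080 / 14.1 = 10289.4
EOQ = sqrt(10289.4) = 101.4 units

101.4 units


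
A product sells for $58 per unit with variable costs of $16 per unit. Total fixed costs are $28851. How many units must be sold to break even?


Formula: BEQ = Fixed Costs / (Price - Variable Cost)
Contribution margin = $58 - $16 = $42/unit
BEQ = ceil($28851 / $42/unit) = ceil(686.93) = 687 units

687 units


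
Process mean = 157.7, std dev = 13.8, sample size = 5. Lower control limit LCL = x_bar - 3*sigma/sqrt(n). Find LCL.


LCL = 157.7 - 3 * 13.8 / sqrt(5)

139.19


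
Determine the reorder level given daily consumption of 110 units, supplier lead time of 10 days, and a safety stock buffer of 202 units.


Formula: ROP = (Daily Demand * Lead Time) + Safety Stock
Demand during lead time = 110 * 10 = 1100 units
ROP = 1100 + 202 = 1302 units

1302 units


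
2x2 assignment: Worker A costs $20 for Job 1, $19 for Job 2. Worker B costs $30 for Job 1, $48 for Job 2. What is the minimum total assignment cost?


Option 1: A->1 + B->2 = $20 + $48 = $68
Option 2: A->2 + B->1 = $19 + $30 = $49
Min cost = min($68, $49) = $49

$49


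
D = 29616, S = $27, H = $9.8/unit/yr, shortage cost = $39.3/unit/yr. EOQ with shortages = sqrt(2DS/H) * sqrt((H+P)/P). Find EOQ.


Formula: EOQ* = sqrt(2DS/H) * sqrt((H+P)/P)
Base EOQ = sqrt(2*29616*27/9.8) = 403.97 units
Correction = sqrt((9.8+39.3)/39.3) = 1.11775
EOQ* = 403.97 * 1.11775 = 451.5 units

451.5 units


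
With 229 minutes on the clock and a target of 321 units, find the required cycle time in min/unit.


Formula: CT = Available Time / Number of Units
CT = 229 min / 321 units
CT = 0.71 min/unit

0.71 min/unit


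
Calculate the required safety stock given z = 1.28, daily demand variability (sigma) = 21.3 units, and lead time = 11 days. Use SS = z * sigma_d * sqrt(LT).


Formula: SS = z * sigma_d * sqrt(LT)
sqrt(LT) = sqrt(11) = 3.3166
SS = 1.28 * 21.3 * 3.3166
SS = 90.4 units

90.4 units


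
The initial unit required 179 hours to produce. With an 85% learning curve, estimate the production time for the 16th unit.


Formula: T_n = T_1 * (learning_rate)^(log2(n)) where learning_rate = rate/100
Doublings = log2(16) = 4
T_n = 179 * 0.85^4
T_n = 179 * 0.522 = 93.4 hours

93.4 hours


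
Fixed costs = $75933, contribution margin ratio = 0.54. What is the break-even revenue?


Formula: BER = Fixed Costs / Contribution Margin Ratio
BER = $75933 / 0.54
BER = $140616.67 (to the nearest cent)

$140616.67


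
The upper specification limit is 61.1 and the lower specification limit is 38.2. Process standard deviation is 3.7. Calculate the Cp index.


Cp = (61.1 - 38.2) / (6 * 3.7)

1.03


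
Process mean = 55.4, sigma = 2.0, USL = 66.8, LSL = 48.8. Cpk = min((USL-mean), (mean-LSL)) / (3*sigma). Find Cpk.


Cpu = (66.8 - 55.4) / (3 * 2.0) = 1.9
Cpl = (55.4 - 48.8) / (3 * 2.0) = 1.1
Cpk = min(1.9, 1.1) = 1.1

1.1


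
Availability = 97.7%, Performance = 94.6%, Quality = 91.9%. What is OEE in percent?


Formula: OEE = Availability * Performance * Quality / 10000
A * P = 97.7% * 94.6% / 100 = 92.42%
OEE = 92.42% * 91.9% / 100 = 84.9%

84.9%


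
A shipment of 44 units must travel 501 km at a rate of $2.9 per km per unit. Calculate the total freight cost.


TC = dist * cost * units = 501 * 2.9 * 44 = $63927.60

$63927.60


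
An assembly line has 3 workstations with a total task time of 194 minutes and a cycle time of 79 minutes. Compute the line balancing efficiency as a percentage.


Formula: Efficiency = Sum of Task Times / (N_stations * CT) * 100
Total station capacity = 3 stations * 79 min = 237 min
Efficiency = 194 / 237 * 100 = 81.9%

81.9%


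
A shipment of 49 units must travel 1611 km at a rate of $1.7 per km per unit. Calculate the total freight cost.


TC = dist * cost * units = 1611 * 1.7 * 49 = $134196.30

$134196.30


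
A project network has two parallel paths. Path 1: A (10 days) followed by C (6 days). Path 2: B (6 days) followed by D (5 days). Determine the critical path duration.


Path 1 = 10 + 6 = 16 days
Path 2 = 6 + 5 = 11 days
Duration = max(16, 11) = 16 days

16 days


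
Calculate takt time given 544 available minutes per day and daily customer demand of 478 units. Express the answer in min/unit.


Formula: Takt Time = Available Production Time / Customer Demand
Takt = 544 min/day / 478 units/day
Takt = 1.14 min/unit

1.14 min/unit


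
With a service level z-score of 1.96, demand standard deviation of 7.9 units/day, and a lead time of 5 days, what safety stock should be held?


Formula: SS = z * sigma_d * sqrt(LT)
sqrt(LT) = sqrt(5) = 2.2361
SS = 1.96 * 7.9 * 2.2361
SS = 34.6 units

34.6 units


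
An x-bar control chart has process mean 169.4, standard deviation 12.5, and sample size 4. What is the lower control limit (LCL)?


LCL = 169.4 - 3 * 12.5 / sqrt(4)

150.65


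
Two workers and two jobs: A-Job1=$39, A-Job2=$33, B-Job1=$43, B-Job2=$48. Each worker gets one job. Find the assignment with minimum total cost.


Option 1: A->1 + B->2 = $39 + $48 = $87
Option 2: A->2 + B->1 = $33 + $43 = $76
Min cost = min($87, $76) = $76

$76
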